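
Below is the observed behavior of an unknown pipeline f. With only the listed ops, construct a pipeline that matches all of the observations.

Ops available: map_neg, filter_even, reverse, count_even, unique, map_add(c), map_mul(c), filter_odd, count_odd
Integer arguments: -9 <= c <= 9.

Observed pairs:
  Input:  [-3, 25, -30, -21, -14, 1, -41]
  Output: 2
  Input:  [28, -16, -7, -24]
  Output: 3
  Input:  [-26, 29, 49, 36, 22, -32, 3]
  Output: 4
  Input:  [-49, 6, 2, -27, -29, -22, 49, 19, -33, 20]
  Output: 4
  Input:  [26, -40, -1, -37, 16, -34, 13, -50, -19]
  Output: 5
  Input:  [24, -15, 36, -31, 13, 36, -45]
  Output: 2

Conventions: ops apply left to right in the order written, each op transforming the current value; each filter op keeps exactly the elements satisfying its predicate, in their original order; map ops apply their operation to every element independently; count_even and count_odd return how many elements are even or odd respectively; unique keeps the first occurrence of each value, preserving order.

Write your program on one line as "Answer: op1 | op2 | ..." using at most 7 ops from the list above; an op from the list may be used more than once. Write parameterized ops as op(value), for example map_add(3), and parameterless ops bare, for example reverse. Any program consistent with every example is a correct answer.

reverse | unique | filter_even | reverse | map_mul(-8) | count_even

Check, running the answer program on each example:
  [-3, 25, -30, -21, -14, 1, -41] -> [-41, 1, -14, -21, -30, 25, -3] -> [-41, 1, -14, -21, -30, 25, -3] -> [-14, -30] -> [-30, -14] -> [240, 112] -> 2
  [28, -16, -7, -24] -> [-24, -7, -16, 28] -> [-24, -7, -16, 28] -> [-24, -16, 28] -> [28, -16, -24] -> [-224, 128, 192] -> 3
  [-26, 29, 49, 36, 22, -32, 3] -> [3, -32, 22, 36, 49, 29, -26] -> [3, -32, 22, 36, 49, 29, -26] -> [-32, 22, 36, -26] -> [-26, 36, 22, -32] -> [208, -288, -176, 256] -> 4
  [-49, 6, 2, -27, -29, -22, 49, 19, -33, 20] -> [20, -33, 19, 49, -22, -29, -27, 2, 6, -49] -> [20, -33, 19, 49, -22, -29, -27, 2, 6, -49] -> [20, -22, 2, 6] -> [6, 2, -22, 20] -> [-48, -16, 176, -160] -> 4
  [26, -40, -1, -37, 16, -34, 13, -50, -19] -> [-19, -50, 13, -34, 16, -37, -1, -40, 26] -> [-19, -50, 13, -34, 16, -37, -1, -40, 26] -> [-50, -34, 16, -40, 26] -> [26, -40, 16, -34, -50] -> [-208, 320, -128, 272, 400] -> 5
  [24, -15, 36, -31, 13, 36, -45] -> [-45, 36, 13, -31, 36, -15, 24] -> [-45, 36, 13, -31, -15, 24] -> [36, 24] -> [24, 36] -> [-192, -288] -> 2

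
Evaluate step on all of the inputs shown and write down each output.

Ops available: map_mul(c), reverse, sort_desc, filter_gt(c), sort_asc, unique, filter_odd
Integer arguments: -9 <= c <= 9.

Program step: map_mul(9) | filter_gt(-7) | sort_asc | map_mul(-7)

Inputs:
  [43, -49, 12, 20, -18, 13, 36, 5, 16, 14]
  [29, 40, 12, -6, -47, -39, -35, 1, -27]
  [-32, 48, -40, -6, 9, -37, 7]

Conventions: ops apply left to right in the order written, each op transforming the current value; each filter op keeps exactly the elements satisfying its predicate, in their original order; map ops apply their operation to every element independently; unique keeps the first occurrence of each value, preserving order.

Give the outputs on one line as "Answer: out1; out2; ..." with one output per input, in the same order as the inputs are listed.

Execution, op by op:
  [43, -49, 12, 20, -18, 13, 36, 5, 16, 14] -> [387, -441, 108, 180, -162, 117, 324, 45, 144, 126] -> [387, 108, 180, 117, 324, 45, 144, 126] -> [45, 108, 117, 126, 144, 180, 324, 387] -> [-315, -756, -819, -882, -1008, -1260, -2268, -2709]
  [29, 40, 12, -6, -47, -39, -35, 1, -27] -> [261, 360, 108, -54, -423, -351, -315, 9, -243] -> [261, 360, 108, 9] -> [9, 108, 261, 360] -> [-63, -756, -1827, -2520]
  [-32, 48, -40, -6, 9, -37, 7] -> [-288, 432, -360, -54, 81, -333, 63] -> [432, 81, 63] -> [63, 81, 432] -> [-441, -567, -3024]

[-315, -756, -819, -882, -1008, -1260, -2268, -2709]; [-63, -756, -1827, -2520]; [-441, -567, -3024]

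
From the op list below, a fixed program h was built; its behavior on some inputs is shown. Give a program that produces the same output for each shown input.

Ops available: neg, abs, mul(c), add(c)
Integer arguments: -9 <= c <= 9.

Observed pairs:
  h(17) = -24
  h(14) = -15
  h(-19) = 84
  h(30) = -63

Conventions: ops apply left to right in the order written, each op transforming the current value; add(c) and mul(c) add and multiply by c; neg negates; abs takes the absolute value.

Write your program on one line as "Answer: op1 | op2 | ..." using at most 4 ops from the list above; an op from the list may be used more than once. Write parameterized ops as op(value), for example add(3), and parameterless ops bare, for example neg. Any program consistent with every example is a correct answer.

add(-9) | mul(3) | neg

Check, running the answer program on each example:
  17 -> 8 -> 24 -> -24
  14 -> 5 -> 15 -> -15
  -19 -> -28 -> -84 -> 84
  30 -> 21 -> 63 -> -63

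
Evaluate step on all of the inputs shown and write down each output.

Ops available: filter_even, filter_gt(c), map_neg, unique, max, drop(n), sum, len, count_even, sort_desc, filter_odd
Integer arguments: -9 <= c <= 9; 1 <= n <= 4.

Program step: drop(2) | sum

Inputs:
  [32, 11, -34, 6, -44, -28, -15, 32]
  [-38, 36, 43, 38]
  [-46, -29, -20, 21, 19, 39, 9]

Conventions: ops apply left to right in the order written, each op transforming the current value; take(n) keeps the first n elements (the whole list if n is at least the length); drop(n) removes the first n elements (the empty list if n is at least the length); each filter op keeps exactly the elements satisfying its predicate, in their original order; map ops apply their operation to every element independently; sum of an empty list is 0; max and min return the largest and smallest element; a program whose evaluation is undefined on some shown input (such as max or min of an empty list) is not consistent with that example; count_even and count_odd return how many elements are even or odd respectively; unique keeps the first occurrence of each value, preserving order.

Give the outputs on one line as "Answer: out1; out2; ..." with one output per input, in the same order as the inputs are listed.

Execution, op by op:
  [32, 11, -34, 6, -44, -28, -15, 32] -> [-34, 6, -44, -28, -15, 32] -> -83
  [-38, 36, 43, 38] -> [43, 38] -> 81
  [-46, -29, -20, 21, 19, 39, 9] -> [-20, 21, 19, 39, 9] -> 68

-83; 81; 68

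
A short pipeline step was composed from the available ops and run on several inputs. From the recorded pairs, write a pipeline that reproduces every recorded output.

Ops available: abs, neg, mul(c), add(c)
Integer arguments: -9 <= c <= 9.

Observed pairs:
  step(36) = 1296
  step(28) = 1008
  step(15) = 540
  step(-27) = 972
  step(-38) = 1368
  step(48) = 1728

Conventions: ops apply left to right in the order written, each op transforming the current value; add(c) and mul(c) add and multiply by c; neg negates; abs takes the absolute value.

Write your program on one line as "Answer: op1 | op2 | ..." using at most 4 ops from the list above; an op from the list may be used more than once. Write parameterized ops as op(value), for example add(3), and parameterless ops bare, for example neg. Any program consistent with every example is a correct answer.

mul(6) | mul(-6) | abs

Check, running the answer program on each example:
  36 -> 216 -> -1296 -> 1296
  28 -> 168 -> -1008 -> 1008
  15 -> 90 -> -540 -> 540
  -27 -> -162 -> 972 -> 972
  -38 -> -228 -> 1368 -> 1368
  48 -> 288 -> -1728 -> 1728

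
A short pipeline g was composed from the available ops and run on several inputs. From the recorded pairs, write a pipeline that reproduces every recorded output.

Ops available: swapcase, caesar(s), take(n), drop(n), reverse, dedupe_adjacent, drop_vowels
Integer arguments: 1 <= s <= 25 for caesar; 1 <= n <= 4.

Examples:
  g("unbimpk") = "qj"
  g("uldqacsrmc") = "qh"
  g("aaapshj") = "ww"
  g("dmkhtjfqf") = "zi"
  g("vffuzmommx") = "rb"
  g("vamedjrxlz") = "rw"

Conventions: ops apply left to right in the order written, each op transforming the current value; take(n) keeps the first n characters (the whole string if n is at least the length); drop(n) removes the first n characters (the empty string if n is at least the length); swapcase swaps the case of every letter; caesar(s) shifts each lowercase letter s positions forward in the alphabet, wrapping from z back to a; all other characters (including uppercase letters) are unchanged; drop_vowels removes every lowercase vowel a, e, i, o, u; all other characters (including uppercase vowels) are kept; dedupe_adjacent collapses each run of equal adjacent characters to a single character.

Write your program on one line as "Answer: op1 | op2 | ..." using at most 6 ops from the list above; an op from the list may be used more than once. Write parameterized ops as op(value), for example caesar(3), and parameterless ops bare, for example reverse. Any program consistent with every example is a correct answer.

take(3) | caesar(11) | caesar(9) | take(2) | caesar(2)

Check, running the answer program on each example:
  "unbimpk" -> "unb" -> "fym" -> "ohv" -> "oh" -> "qj"
  "uldqacsrmc" -> "uld" -> "fwo" -> "ofx" -> "of" -> "qh"
  "aaapshj" -> "aaa" -> "lll" -> "uuu" -> "uu" -> "ww"
  "dmkhtjfqf" -> "dmk" -> "oxv" -> "xge" -> "xg" -> "zi"
  "vffuzmommx" -> "vff" -> "gqq" -> "pzz" -> "pz" -> "rb"
  "vamedjrxlz" -> "vam" -> "glx" -> "pug" -> "pu" -> "rw"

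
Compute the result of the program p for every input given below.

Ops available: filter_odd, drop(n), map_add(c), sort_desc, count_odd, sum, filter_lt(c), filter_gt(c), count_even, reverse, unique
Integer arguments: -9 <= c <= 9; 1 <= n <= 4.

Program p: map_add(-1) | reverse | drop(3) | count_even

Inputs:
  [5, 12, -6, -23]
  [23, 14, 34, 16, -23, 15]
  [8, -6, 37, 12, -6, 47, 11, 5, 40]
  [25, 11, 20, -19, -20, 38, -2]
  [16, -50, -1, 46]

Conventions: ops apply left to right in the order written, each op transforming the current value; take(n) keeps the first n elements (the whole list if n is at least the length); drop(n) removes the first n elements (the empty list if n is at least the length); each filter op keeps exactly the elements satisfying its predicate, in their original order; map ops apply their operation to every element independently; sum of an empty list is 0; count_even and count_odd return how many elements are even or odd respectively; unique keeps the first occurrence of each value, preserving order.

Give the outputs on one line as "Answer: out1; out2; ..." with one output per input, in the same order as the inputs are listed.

Execution, op by op:
  [5, 12, -6, -23] -> [4, 11, -7, -24] -> [-24, -7, 11, 4] -> [4] -> 1
  [23, 14, 34, 16, -23, 15] -> [22, 13, 33, 15, -24, 14] -> [14, -24, 15, 33, 13, 22] -> [33, 13, 22] -> 1
  [8, -6, 37, 12, -6, 47, 11, 5, 40] -> [7, -7, 36, 11, -7, 46, 10, 4, 39] -> [39, 4, 10, 46, -7, 11, 36, -7, 7] -> [46, -7, 11, 36, -7, 7] -> 2
  [25, 11, 20, -19, -20, 38, -2] -> [24, 10, 19, -20, -21, 37, -3] -> [-3, 37, -21, -20, 19, 10, 24] -> [-20, 19, 10, 24] -> 3
  [16, -50, -1, 46] -> [15, -51, -2, 45] -> [45, -2, -51, 15] -> [15] -> 0

1; 1; 2; 3; 0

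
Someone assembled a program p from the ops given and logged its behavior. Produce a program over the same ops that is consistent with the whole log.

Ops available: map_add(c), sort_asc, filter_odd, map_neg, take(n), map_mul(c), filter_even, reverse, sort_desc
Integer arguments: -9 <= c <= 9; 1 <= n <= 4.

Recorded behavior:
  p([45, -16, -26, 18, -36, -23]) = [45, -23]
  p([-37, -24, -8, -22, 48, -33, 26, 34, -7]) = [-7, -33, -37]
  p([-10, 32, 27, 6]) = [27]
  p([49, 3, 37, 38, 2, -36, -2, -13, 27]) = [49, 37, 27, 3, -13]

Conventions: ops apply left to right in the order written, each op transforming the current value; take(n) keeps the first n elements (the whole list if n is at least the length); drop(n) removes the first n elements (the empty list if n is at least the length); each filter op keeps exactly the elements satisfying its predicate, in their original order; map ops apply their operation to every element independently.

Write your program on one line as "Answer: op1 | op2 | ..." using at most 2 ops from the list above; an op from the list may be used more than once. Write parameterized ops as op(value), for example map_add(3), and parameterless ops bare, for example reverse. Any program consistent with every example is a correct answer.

sort_desc | filter_odd

Check, running the answer program on each example:
  [45, -16, -26, 18, -36, -23] -> [45, 18, -16, -23, -26, -36] -> [45, -23]
  [-37, -24, -8, -22, 48, -33, 26, 34, -7] -> [48, 34, 26, -7, -8, -22, -24, -33, -37] -> [-7, -33, -37]
  [-10, 32, 27, 6] -> [32, 27, 6, -10] -> [27]
  [49, 3, 37, 38, 2, -36, -2, -13, 27] -> [49, 38, 37, 27, 3, 2, -2, -13, -36] -> [49, 37, 27, 3, -13]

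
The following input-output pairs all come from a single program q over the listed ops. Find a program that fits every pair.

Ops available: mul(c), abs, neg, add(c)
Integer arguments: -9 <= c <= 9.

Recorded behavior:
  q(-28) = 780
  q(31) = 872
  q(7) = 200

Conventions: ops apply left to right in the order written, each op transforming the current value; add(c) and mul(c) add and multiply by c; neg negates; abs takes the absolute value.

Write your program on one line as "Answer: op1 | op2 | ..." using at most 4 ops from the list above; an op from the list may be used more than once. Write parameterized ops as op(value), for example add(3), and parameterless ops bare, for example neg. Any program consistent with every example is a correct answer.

mul(4) | mul(7) | add(4) | abs

Check, running the answer program on each example:
  -28 -> -112 -> -784 -> -780 -> 780
  31 -> 124 -> 868 -> 872 -> 872
  7 -> 28 -> 196 -> 200 -> 200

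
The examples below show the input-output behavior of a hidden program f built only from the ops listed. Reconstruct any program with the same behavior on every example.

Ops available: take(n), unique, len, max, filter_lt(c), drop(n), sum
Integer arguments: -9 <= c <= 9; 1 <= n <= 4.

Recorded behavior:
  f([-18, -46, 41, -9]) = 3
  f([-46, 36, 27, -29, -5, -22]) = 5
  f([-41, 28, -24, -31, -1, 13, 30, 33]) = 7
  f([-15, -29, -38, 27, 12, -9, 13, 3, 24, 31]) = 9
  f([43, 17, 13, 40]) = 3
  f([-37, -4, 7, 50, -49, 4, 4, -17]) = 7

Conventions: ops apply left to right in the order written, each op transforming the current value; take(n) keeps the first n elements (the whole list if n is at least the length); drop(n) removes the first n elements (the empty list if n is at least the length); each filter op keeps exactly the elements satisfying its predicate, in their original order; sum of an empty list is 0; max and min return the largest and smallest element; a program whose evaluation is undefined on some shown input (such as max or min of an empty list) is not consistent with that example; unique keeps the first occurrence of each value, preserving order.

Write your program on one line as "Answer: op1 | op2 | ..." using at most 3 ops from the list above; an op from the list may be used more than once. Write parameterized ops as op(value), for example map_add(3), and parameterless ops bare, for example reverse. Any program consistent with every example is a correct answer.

drop(1) | len

Check, running the answer program on each example:
  [-18, -46, 41, -9] -> [-46, 41, -9] -> 3
  [-46, 36, 27, -29, -5, -22] -> [36, 27, -29, -5, -22] -> 5
  [-41, 28, -24, -31, -1, 13, 30, 33] -> [28, -24, -31, -1, 13, 30, 33] -> 7
  [-15, -29, -38, 27, 12, -9, 13, 3, 24, 31] -> [-29, -38, 27, 12, -9, 13, 3, 24, 31] -> 9
  [43, 17, 13, 40] -> [17, 13, 40] -> 3
  [-37, -4, 7, 50, -49, 4, 4, -17] -> [-4, 7, 50, -49, 4, 4, -17] -> 7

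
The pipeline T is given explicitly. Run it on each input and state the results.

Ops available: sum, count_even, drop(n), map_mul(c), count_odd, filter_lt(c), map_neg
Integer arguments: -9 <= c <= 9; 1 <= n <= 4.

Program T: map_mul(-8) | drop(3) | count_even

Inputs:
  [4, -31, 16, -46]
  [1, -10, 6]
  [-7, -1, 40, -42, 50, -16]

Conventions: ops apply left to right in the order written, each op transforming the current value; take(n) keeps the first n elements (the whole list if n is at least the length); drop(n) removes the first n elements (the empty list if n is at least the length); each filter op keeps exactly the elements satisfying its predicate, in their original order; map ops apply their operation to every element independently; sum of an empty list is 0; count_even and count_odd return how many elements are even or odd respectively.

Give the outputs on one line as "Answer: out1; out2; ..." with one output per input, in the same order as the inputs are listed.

1; 0; 3

Execution, op by op:
  [4, -31, 16, -46] -> [-32, 248, -128, 368] -> [368] -> 1
  [1, -10, 6] -> [-8, 80, -48] -> [] -> 0
  [-7, -1, 40, -42, 50, -16] -> [56, 8, -320, 336, -400, 128] -> [336, -400, 128] -> 3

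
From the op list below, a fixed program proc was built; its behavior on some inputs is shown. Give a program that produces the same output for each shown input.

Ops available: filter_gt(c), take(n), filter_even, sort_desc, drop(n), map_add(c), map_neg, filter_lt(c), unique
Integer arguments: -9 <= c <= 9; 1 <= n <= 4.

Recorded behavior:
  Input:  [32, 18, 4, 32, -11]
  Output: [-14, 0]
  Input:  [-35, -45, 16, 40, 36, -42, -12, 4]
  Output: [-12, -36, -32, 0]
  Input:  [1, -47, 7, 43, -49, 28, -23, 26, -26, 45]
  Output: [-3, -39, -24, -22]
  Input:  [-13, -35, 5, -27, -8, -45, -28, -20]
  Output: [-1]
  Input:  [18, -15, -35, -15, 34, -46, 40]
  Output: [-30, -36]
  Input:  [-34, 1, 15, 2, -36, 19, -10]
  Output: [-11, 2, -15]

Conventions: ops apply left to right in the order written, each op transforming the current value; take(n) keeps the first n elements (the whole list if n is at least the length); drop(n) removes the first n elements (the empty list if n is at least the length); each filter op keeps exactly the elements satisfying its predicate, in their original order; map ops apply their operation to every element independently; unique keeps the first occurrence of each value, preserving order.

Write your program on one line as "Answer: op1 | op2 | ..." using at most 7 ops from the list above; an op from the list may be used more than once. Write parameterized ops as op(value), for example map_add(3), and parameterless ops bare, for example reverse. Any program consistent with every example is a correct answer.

unique | drop(1) | map_add(-4) | filter_gt(-3) | map_neg | take(4)

Check, running the answer program on each example:
  [32, 18, 4, 32, -11] -> [32, 18, 4, -11] -> [18, 4, -11] -> [14, 0, -15] -> [14, 0] -> [-14, 0] -> [-14, 0]
  [-35, -45, 16, 40, 36, -42, -12, 4] -> [-35, -45, 16, 40, 36, -42, -12, 4] -> [-45, 16, 40, 36, -42, -12, 4] -> [-49, 12, 36, 32, -46, -16, 0] -> [12, 36, 32, 0] -> [-12, -36, -32, 0] -> [-12, -36, -32, 0]
  [1, -47, 7, 43, -49, 28, -23, 26, -26, 45] -> [1, -47, 7, 43, -49, 28, -23, 26, -26, 45] -> [-47, 7, 43, -49, 28, -23, 26, -26, 45] -> [-51, 3, 39, -53, 24, -27, 22, -30, 41] -> [3, 39, 24, 22, 41] -> [-3, -39, -24, -22, -41] -> [-3, -39, -24, -22]
  [-13, -35, 5, -27, -8, -45, -28, -20] -> [-13, -35, 5, -27, -8, -45, -28, -20] -> [-35, 5, -27, -8, -45, -28, -20] -> [-39, 1, -31, -12, -49, -32, -24] -> [1] -> [-1] -> [-1]
  [18, -15, -35, -15, 34, -46, 40] -> [18, -15, -35, 34, -46, 40] -> [-15, -35, 34, -46, 40] -> [-19, -39, 30, -50, 36] -> [30, 36] -> [-30, -36] -> [-30, -36]
  [-34, 1, 15, 2, -36, 19, -10] -> [-34, 1, 15, 2, -36, 19, -10] -> [1, 15, 2, -36, 19, -10] -> [-3, 11, -2, -40, 15, -14] -> [11, -2, 15] -> [-11, 2, -15] -> [-11, 2, -15]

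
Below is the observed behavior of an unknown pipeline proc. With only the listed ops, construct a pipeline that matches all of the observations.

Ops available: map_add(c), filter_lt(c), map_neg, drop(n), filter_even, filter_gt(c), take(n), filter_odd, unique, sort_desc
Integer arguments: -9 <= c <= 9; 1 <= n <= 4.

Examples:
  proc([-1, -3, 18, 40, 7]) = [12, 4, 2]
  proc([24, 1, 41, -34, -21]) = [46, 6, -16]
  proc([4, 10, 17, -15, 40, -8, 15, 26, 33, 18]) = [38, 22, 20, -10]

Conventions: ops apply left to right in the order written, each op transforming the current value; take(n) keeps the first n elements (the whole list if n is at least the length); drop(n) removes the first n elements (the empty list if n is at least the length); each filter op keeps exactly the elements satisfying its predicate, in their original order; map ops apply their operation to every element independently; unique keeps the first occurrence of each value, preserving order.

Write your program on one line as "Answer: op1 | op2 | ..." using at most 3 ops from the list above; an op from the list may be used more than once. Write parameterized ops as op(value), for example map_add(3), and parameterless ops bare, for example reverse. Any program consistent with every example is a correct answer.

map_add(5) | filter_even | sort_desc

Check, running the answer program on each example:
  [-1, -3, 18, 40, 7] -> [4, 2, 23, 45, 12] -> [4, 2, 12] -> [12, 4, 2]
  [24, 1, 41, -34, -21] -> [29, 6, 46, -29, -16] -> [6, 46, -16] -> [46, 6, -16]
  [4, 10, 17, -15, 40, -8, 15, 26, 33, 18] -> [9, 15, 22, -10, 45, -3, 20, 31, 38, 23] -> [22, -10, 20, 38] -> [38, 22, 20, -10]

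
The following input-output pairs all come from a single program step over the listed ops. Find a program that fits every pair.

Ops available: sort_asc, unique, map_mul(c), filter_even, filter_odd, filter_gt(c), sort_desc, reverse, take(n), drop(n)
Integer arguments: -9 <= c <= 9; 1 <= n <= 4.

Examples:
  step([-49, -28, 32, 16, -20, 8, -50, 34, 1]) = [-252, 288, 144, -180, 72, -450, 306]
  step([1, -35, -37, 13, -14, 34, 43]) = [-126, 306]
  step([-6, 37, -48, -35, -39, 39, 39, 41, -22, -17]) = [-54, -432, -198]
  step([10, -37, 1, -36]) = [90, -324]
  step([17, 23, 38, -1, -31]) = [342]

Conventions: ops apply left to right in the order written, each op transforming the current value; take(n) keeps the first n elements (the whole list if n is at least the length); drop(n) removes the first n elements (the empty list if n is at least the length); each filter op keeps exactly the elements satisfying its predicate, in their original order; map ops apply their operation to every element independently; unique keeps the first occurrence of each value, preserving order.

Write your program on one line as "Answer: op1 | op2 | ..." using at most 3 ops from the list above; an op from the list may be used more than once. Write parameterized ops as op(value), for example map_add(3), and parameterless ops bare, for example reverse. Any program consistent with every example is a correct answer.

map_mul(9) | filter_even

Check, running the answer program on each example:
  [-49, -28, 32, 16, -20, 8, -50, 34, 1] -> [-441, -252, 288, 144, -180, 72, -450, 306, 9] -> [-252, 288, 144, -180, 72, -450, 306]
  [1, -35, -37, 13, -14, 34, 43] -> [9, -315, -333, 117, -126, 306, 387] -> [-126, 306]
  [-6, 37, -48, -35, -39, 39, 39, 41, -22, -17] -> [-54, 333, -432, -315, -351, 351, 351, 369, -198, -153] -> [-54, -432, -198]
  [10, -37, 1, -36] -> [90, -333, 9, -324] -> [90, -324]
  [17, 23, 38, -1, -31] -> [153, 207, 342, -9, -279] -> [342]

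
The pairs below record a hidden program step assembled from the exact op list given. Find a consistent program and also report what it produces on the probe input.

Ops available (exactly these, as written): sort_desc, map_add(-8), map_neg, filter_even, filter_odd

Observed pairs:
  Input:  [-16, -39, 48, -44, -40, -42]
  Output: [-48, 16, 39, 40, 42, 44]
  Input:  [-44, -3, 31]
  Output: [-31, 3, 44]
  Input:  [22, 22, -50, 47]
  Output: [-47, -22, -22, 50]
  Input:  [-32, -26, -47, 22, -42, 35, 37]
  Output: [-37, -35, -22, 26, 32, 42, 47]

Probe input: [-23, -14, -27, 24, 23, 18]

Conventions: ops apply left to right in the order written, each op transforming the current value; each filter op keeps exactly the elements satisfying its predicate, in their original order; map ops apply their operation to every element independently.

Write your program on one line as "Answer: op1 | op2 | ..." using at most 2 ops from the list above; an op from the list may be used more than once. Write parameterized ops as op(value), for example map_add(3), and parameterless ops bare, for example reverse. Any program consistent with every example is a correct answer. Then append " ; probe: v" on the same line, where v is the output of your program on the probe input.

sort_desc | map_neg ; probe: [-24, -23, -18, 14, 23, 27]

Check, running the answer program on each example:
  [-16, -39, 48, -44, -40, -42] -> [48, -16, -39, -40, -42, -44] -> [-48, 16, 39, 40, 42, 44]
  [-44, -3, 31] -> [31, -3, -44] -> [-31, 3, 44]
  [22, 22, -50, 47] -> [47, 22, 22, -50] -> [-47, -22, -22, 50]
  [-32, -26, -47, 22, -42, 35, 37] -> [37, 35, 22, -26, -32, -42, -47] -> [-37, -35, -22, 26, 32, 42, 47]
  probe: [-23, -14, -27, 24, 23, 18] -> [24, 23, 18, -14, -23, -27] -> [-24, -23, -18, 14, 23, 27]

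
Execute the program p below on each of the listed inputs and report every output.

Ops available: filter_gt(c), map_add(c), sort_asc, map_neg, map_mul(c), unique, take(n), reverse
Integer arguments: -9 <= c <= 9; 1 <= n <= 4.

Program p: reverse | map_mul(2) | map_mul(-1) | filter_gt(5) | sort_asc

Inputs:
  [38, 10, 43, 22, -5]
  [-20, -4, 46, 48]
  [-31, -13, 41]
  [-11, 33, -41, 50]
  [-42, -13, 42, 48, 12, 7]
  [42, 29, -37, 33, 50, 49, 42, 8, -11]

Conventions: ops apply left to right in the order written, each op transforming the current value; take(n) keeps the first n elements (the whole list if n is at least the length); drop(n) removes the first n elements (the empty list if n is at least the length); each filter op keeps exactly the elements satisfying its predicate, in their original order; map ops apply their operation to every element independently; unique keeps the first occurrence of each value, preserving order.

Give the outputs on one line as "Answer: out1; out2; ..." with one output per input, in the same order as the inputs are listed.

Execution, op by op:
  [38, 10, 43, 22, -5] -> [-5, 22, 43, 10, 38] -> [-10, 44, 86, 20, 76] -> [10, -44, -86, -20, -76] -> [10] -> [10]
  [-20, -4, 46, 48] -> [48, 46, -4, -20] -> [96, 92, -8, -40] -> [-96, -92, 8, 40] -> [8, 40] -> [8, 40]
  [-31, -13, 41] -> [41, -13, -31] -> [82, -26, -62] -> [-82, 26, 62] -> [26, 62] -> [26, 62]
  [-11, 33, -41, 50] -> [50, -41, 33, -11] -> [100, -82, 66, -22] -> [-100, 82, -66, 22] -> [82, 22] -> [22, 82]
  [-42, -13, 42, 48, 12, 7] -> [7, 12, 48, 42, -13, -42] -> [14, 24, 96, 84, -26, -84] -> [-14, -24, -96, -84, 26, 84] -> [26, 84] -> [26, 84]
  [42, 29, -37, 33, 50, 49, 42, 8, -11] -> [-11, 8, 42, 49, 50, 33, -37, 29, 42] -> [-22, 16, 84, 98, 100, 66, -74, 58, 84] -> [22, -16, -84, -98, -100, -66, 74, -58, -84] -> [22, 74] -> [22, 74]

[10]; [8, 40]; [26, 62]; [22, 82]; [26, 84]; [22, 74]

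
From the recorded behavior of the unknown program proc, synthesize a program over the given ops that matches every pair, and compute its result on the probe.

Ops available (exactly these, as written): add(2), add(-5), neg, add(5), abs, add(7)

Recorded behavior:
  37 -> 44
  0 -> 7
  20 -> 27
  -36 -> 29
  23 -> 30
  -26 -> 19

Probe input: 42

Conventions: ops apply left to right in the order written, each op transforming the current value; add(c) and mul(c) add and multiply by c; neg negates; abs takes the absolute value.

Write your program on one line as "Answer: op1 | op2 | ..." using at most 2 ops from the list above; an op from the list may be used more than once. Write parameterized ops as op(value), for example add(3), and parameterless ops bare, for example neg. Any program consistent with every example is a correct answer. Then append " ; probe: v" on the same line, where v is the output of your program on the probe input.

add(7) | abs ; probe: 49

Check, running the answer program on each example:
  37 -> 44 -> 44
  0 -> 7 -> 7
  20 -> 27 -> 27
  -36 -> -29 -> 29
  23 -> 30 -> 30
  -26 -> -19 -> 19
  probe: 42 -> 49 -> 49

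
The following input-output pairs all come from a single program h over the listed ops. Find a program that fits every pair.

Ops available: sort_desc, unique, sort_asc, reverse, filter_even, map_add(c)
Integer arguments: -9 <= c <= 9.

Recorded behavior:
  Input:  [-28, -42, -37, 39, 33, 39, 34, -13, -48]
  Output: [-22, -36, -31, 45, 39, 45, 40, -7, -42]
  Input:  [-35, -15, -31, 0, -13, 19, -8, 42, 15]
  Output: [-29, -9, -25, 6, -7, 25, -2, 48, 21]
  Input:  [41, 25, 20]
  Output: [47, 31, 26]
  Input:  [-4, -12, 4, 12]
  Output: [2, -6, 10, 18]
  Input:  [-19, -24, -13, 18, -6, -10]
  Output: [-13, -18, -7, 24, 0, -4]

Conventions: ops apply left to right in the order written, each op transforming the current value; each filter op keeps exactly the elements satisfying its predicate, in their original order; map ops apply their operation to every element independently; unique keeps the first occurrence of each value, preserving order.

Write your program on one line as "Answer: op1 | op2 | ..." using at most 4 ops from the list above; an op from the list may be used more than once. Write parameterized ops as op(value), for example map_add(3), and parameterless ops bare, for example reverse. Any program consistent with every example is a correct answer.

reverse | map_add(6) | reverse

Check, running the answer program on each example:
  [-28, -42, -37, 39, 33, 39, 34, -13, -48] -> [-48, -13, 34, 39, 33, 39, -37, -42, -28] -> [-42, -7, 40, 45, 39, 45, -31, -36, -22] -> [-22, -36, -31, 45, 39, 45, 40, -7, -42]
  [-35, -15, -31, 0, -13, 19, -8, 42, 15] -> [15, 42, -8, 19, -13, 0, -31, -15, -35] -> [21, 48, -2, 25, -7, 6, -25, -9, -29] -> [-29, -9, -25, 6, -7, 25, -2, 48, 21]
  [41, 25, 20] -> [20, 25, 41] -> [26, 31, 47] -> [47, 31, 26]
  [-4, -12, 4, 12] -> [12, 4, -12, -4] -> [18, 10, -6, 2] -> [2, -6, 10, 18]
  [-19, -24, -13, 18, -6, -10] -> [-10, -6, 18, -13, -24, -19] -> [-4, 0, 24, -7, -18, -13] -> [-13, -18, -7, 24, 0, -4]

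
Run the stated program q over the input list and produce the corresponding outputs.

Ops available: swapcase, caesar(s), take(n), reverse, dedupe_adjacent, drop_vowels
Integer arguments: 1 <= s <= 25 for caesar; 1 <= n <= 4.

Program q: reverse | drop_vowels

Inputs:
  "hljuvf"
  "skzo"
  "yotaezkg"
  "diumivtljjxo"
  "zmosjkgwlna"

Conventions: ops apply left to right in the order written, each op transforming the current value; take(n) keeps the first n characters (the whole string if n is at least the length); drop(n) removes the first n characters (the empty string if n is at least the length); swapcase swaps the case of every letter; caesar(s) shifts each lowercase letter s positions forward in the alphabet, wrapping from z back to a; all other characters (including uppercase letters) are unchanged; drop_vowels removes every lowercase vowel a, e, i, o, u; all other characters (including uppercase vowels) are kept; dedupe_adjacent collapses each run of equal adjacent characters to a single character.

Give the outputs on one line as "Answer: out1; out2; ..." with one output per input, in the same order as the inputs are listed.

"fvjlh"; "zks"; "gkzty"; "xjjltvmd"; "nlwgkjsmz"

Execution, op by op:
  "hljuvf" -> "fvujlh" -> "fvjlh"
  "skzo" -> "ozks" -> "zks"
  "yotaezkg" -> "gkzeatoy" -> "gkzty"
  "diumivtljjxo" -> "oxjjltvimuid" -> "xjjltvmd"
  "zmosjkgwlna" -> "anlwgkjsomz" -> "nlwgkjsmz"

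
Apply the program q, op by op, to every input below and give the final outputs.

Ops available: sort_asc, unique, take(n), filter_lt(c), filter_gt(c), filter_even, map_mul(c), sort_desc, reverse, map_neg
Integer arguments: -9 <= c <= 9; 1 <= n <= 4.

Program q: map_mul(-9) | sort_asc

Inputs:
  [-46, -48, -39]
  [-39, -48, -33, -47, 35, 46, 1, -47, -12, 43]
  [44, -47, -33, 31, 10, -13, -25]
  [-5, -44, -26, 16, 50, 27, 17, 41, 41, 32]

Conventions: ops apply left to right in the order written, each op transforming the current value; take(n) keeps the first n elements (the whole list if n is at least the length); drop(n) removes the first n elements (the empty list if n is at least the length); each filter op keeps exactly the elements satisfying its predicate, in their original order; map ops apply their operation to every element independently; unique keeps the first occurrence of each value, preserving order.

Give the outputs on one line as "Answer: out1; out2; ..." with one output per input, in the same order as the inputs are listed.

[351, 414, 432]; [-414, -387, -315, -9, 108, 297, 351, 423, 423, 432]; [-396, -279, -90, 117, 225, 297, 423]; [-450, -369, -369, -288, -243, -153, -144, 45, 234, 396]

Execution, op by op:
  [-46, -48, -39] -> [414, 432, 351] -> [351, 414, 432]
  [-39, -48, -33, -47, 35, 46, 1, -47, -12, 43] -> [351, 432, 297, 423, -315, -414, -9, 423, 108, -387] -> [-414, -387, -315, -9, 108, 297, 351, 423, 423, 432]
  [44, -47, -33, 31, 10, -13, -25] -> [-396, 423, 297, -279, -90, 117, 225] -> [-396, -279, -90, 117, 225, 297, 423]
  [-5, -44, -26, 16, 50, 27, 17, 41, 41, 32] -> [45, 396, 234, -144, -450, -243, -153, -369, -369, -288] -> [-450, -369, -369, -288, -243, -153, -144, 45, 234, 396]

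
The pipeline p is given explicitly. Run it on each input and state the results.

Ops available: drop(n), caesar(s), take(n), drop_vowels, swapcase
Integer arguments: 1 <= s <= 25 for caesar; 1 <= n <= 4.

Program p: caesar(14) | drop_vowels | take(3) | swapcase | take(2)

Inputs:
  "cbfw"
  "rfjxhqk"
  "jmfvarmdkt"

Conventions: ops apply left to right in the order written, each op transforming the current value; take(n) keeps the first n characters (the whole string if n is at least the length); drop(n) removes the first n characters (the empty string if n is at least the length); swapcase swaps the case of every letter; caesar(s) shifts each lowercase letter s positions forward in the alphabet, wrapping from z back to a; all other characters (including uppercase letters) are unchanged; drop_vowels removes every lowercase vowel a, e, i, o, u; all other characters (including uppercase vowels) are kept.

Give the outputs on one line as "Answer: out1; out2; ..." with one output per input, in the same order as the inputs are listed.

Execution, op by op:
  "cbfw" -> "qptk" -> "qptk" -> "qpt" -> "QPT" -> "QP"
  "rfjxhqk" -> "ftxlvey" -> "ftxlvy" -> "ftx" -> "FTX" -> "FT"
  "jmfvarmdkt" -> "xatjofaryh" -> "xtjfryh" -> "xtj" -> "XTJ" -> "XT"

"QP"; "FT"; "XT"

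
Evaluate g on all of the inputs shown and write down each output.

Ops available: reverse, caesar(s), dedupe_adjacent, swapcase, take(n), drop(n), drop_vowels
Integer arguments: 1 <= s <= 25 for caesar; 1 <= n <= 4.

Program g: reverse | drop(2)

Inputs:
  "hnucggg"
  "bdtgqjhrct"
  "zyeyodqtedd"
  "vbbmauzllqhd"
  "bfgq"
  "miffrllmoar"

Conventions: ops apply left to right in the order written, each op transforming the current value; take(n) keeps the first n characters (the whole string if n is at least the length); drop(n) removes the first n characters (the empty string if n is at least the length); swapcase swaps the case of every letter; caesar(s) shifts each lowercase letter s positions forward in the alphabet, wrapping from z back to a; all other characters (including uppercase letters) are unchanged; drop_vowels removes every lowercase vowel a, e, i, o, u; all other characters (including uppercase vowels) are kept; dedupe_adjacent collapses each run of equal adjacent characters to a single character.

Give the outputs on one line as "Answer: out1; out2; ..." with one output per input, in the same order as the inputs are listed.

"gcunh"; "rhjqgtdb"; "etqdoyeyz"; "qllzuambbv"; "fb"; "omllrffim"

Execution, op by op:
  "hnucggg" -> "gggcunh" -> "gcunh"
  "bdtgqjhrct" -> "tcrhjqgtdb" -> "rhjqgtdb"
  "zyeyodqtedd" -> "ddetqdoyeyz" -> "etqdoyeyz"
  "vbbmauzllqhd" -> "dhqllzuambbv" -> "qllzuambbv"
  "bfgq" -> "qgfb" -> "fb"
  "miffrllmoar" -> "raomllrffim" -> "omllrffim"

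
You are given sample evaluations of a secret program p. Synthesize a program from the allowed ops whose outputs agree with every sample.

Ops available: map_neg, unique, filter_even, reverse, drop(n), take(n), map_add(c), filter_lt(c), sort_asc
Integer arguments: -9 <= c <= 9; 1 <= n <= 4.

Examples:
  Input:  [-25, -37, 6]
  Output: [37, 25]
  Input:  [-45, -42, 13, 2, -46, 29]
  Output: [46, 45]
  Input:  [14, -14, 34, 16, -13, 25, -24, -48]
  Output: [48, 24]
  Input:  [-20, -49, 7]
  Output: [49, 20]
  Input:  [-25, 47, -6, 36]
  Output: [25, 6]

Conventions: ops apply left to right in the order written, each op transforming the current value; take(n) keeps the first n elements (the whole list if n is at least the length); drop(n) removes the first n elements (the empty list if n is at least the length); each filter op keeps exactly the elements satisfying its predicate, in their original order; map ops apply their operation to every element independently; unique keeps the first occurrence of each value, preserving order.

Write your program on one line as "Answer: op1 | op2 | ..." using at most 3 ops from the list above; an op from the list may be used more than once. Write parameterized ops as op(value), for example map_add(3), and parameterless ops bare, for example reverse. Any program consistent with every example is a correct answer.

sort_asc | map_neg | take(2)

Check, running the answer program on each example:
  [-25, -37, 6] -> [-37, -25, 6] -> [37, 25, -6] -> [37, 25]
  [-45, -42, 13, 2, -46, 29] -> [-46, -45, -42, 2, 13, 29] -> [46, 45, 42, -2, -13, -29] -> [46, 45]
  [14, -14, 34, 16, -13, 25, -24, -48] -> [-48, -24, -14, -13, 14, 16, 25, 34] -> [48, 24, 14, 13, -14, -16, -25, -34] -> [48, 24]
  [-20, -49, 7] -> [-49, -20, 7] -> [49, 20, -7] -> [49, 20]
  [-25, 47, -6, 36] -> [-25, -6, 36, 47] -> [25, 6, -36, -47] -> [25, 6]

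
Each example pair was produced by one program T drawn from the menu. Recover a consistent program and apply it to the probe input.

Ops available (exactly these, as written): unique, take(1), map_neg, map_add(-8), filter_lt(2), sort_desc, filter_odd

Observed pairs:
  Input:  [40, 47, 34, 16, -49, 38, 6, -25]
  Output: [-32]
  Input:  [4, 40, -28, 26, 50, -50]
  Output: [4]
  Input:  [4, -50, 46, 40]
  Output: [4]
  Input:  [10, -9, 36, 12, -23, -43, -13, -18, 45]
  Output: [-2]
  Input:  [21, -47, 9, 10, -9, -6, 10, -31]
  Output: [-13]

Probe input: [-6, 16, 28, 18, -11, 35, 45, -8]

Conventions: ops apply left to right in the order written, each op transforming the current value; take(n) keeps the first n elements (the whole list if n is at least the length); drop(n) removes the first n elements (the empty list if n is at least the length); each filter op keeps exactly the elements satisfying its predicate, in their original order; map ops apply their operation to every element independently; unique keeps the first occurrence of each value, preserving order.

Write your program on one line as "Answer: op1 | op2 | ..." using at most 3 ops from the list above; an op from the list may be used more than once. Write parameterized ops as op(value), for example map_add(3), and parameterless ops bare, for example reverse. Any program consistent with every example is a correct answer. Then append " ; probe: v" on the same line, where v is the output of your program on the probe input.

map_add(-8) | take(1) | map_neg ; probe: [14]

Check, running the answer program on each example:
  [40, 47, 34, 16, -49, 38, 6, -25] -> [32, 39, 26, 8, -57, 30, -2, -33] -> [32] -> [-32]
  [4, 40, -28, 26, 50, -50] -> [-4, 32, -36, 18, 42, -58] -> [-4] -> [4]
  [4, -50, 46, 40] -> [-4, -58, 38, 32] -> [-4] -> [4]
  [10, -9, 36, 12, -23, -43, -13, -18, 45] -> [2, -17, 28, 4, -31, -51, -21, -26, 37] -> [2] -> [-2]
  [21, -47, 9, 10, -9, -6, 10, -31] -> [13, -55, 1, 2, -17, -14, 2, -39] -> [13] -> [-13]
  probe: [-6, 16, 28, 18, -11, 35, 45, -8] -> [-14, 8, 20, 10, -19, 27, 37, -16] -> [-14] -> [14]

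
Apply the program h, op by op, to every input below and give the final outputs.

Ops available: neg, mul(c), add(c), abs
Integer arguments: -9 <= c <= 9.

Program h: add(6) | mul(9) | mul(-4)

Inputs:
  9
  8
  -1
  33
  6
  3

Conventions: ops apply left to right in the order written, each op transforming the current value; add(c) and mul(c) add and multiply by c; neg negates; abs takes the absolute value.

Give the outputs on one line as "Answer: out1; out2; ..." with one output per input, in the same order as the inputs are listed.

Execution, op by op:
  9 -> 15 -> 135 -> -540
  8 -> 14 -> 126 -> -504
  -1 -> 5 -> 45 -> -180
  33 -> 39 -> 351 -> -1404
  6 -> 12 -> 108 -> -432
  3 -> 9 -> 81 -> -324

-540; -504; -180; -1404; -432; -324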